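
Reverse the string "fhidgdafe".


Input: fhidgdafe
Reading characters right to left:
  Position 8: 'e'
  Position 7: 'f'
  Position 6: 'a'
  Position 5: 'd'
  Position 4: 'g'
  Position 3: 'd'
  Position 2: 'i'
  Position 1: 'h'
  Position 0: 'f'
Reversed: efadgdihf

efadgdihf


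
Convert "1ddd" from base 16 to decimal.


Input: "1ddd" in base 16
Positional expansion:
  Digit '1' (value 1) x 16^3 = 4096
  Digit 'd' (value 13) x 16^2 = 3328
  Digit 'd' (value 13) x 16^1 = 208
  Digit 'd' (value 13) x 16^0 = 13
Sum = 7645

7645


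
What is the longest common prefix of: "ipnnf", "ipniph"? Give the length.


Words: ipnnf, ipniph
  Position 0: all 'i' => match
  Position 1: all 'p' => match
  Position 2: all 'n' => match
  Position 3: ('n', 'i') => mismatch, stop
LCP = "ipn" (length 3)

3


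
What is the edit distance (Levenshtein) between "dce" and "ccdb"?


Computing edit distance: "dce" -> "ccdb"
DP table:
           c    c    d    b
      0    1    2    3    4
  d   1    1    2    2    3
  c   2    1    1    2    3
  e   3    2    2    2    3
Edit distance = dp[3][4] = 3

3


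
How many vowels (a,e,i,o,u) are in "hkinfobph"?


Input: hkinfobph
Checking each character:
  'h' at position 0: consonant
  'k' at position 1: consonant
  'i' at position 2: vowel (running total: 1)
  'n' at position 3: consonant
  'f' at position 4: consonant
  'o' at position 5: vowel (running total: 2)
  'b' at position 6: consonant
  'p' at position 7: consonant
  'h' at position 8: consonant
Total vowels: 2

2


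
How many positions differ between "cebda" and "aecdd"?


Comparing "cebda" and "aecdd" position by position:
  Position 0: 'c' vs 'a' => DIFFER
  Position 1: 'e' vs 'e' => same
  Position 2: 'b' vs 'c' => DIFFER
  Position 3: 'd' vs 'd' => same
  Position 4: 'a' vs 'd' => DIFFER
Positions that differ: 3

3


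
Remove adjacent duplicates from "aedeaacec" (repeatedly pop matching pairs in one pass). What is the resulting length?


Input: aedeaacec
Stack-based adjacent duplicate removal:
  Read 'a': push. Stack: a
  Read 'e': push. Stack: ae
  Read 'd': push. Stack: aed
  Read 'e': push. Stack: aede
  Read 'a': push. Stack: aedea
  Read 'a': matches stack top 'a' => pop. Stack: aede
  Read 'c': push. Stack: aedec
  Read 'e': push. Stack: aedece
  Read 'c': push. Stack: aedecec
Final stack: "aedecec" (length 7)

7


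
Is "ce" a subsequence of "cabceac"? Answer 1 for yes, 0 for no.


Check if "ce" is a subsequence of "cabceac"
Greedy scan:
  Position 0 ('c'): matches sub[0] = 'c'
  Position 1 ('a'): no match needed
  Position 2 ('b'): no match needed
  Position 3 ('c'): no match needed
  Position 4 ('e'): matches sub[1] = 'e'
  Position 5 ('a'): no match needed
  Position 6 ('c'): no match needed
All 2 characters matched => is a subsequence

1


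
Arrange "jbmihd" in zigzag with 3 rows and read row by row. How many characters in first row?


Zigzag "jbmihd" into 3 rows:
Placing characters:
  'j' => row 0
  'b' => row 1
  'm' => row 2
  'i' => row 1
  'h' => row 0
  'd' => row 1
Rows:
  Row 0: "jh"
  Row 1: "bid"
  Row 2: "m"
First row length: 2

2


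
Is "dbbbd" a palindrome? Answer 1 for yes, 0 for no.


Input: dbbbd
Reversed: dbbbd
  Compare pos 0 ('d') with pos 4 ('d'): match
  Compare pos 1 ('b') with pos 3 ('b'): match
Result: palindrome

1


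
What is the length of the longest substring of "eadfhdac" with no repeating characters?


Input: "eadfhdac"
Sliding window (track last position of each char):
  Position 0 ('e'): window [0,0] length 1 -- new best
  Position 1 ('a'): window [0,1] length 2 -- new best
  Position 2 ('d'): window [0,2] length 3 -- new best
  Position 3 ('f'): window [0,3] length 4 -- new best
  Position 4 ('h'): window [0,4] length 5 -- new best
  Position 5 ('d'): repeat (last at 2), move window start to 3
  Position 5 ('d'): window [3,5] length 3
  Position 6 ('a'): window [3,6] length 4
  Position 7 ('c'): window [3,7] length 5
Longest substring with no repeats: "eadfh" with length 5

5


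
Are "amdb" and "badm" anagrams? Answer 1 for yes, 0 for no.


Strings: "amdb", "badm"
Sorted first:  abdm
Sorted second: abdm
Sorted forms match => anagrams

1


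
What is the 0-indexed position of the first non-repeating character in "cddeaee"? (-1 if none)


Input: cddeaee
Character frequencies:
  'a': 1
  'c': 1
  'd': 2
  'e': 3
Scanning left to right for freq == 1:
  Position 0 ('c'): unique! => answer = 0

0


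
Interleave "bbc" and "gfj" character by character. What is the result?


Interleaving "bbc" and "gfj":
  Position 0: 'b' from first, 'g' from second => "bg"
  Position 1: 'b' from first, 'f' from second => "bf"
  Position 2: 'c' from first, 'j' from second => "cj"
Result: bgbfcj

bgbfcj


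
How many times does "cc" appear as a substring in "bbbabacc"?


Searching for "cc" in "bbbabacc"
Scanning each position:
  Position 0: "bb" => no
  Position 1: "bb" => no
  Position 2: "ba" => no
  Position 3: "ab" => no
  Position 4: "ba" => no
  Position 5: "ac" => no
  Position 6: "cc" => MATCH
Total occurrences: 1

1


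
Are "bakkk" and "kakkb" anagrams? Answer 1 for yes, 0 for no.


Strings: "bakkk", "kakkb"
Sorted first:  abkkk
Sorted second: abkkk
Sorted forms match => anagrams

1


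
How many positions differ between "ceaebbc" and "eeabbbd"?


Comparing "ceaebbc" and "eeabbbd" position by position:
  Position 0: 'c' vs 'e' => DIFFER
  Position 1: 'e' vs 'e' => same
  Position 2: 'a' vs 'a' => same
  Position 3: 'e' vs 'b' => DIFFER
  Position 4: 'b' vs 'b' => same
  Position 5: 'b' vs 'b' => same
  Position 6: 'c' vs 'd' => DIFFER
Positions that differ: 3

3


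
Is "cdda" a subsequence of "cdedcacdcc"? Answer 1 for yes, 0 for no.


Check if "cdda" is a subsequence of "cdedcacdcc"
Greedy scan:
  Position 0 ('c'): matches sub[0] = 'c'
  Position 1 ('d'): matches sub[1] = 'd'
  Position 2 ('e'): no match needed
  Position 3 ('d'): matches sub[2] = 'd'
  Position 4 ('c'): no match needed
  Position 5 ('a'): matches sub[3] = 'a'
  Position 6 ('c'): no match needed
  Position 7 ('d'): no match needed
  Position 8 ('c'): no match needed
  Position 9 ('c'): no match needed
All 4 characters matched => is a subsequence

1


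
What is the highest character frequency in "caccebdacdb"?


Input: caccebdacdb
Character counts:
  'a': 2
  'b': 2
  'c': 4
  'd': 2
  'e': 1
Maximum frequency: 4

4


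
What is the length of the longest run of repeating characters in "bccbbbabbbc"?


Input: "bccbbbabbbc"
Scanning for longest run:
  Position 1 ('c'): new char, reset run to 1
  Position 2 ('c'): continues run of 'c', length=2
  Position 3 ('b'): new char, reset run to 1
  Position 4 ('b'): continues run of 'b', length=2
  Position 5 ('b'): continues run of 'b', length=3
  Position 6 ('a'): new char, reset run to 1
  Position 7 ('b'): new char, reset run to 1
  Position 8 ('b'): continues run of 'b', length=2
  Position 9 ('b'): continues run of 'b', length=3
  Position 10 ('c'): new char, reset run to 1
Longest run: 'b' with length 3

3


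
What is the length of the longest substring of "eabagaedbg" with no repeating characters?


Input: "eabagaedbg"
Sliding window (track last position of each char):
  Position 0 ('e'): window [0,0] length 1 -- new best
  Position 1 ('a'): window [0,1] length 2 -- new best
  Position 2 ('b'): window [0,2] length 3 -- new best
  Position 3 ('a'): repeat (last at 1), move window start to 2
  Position 3 ('a'): window [2,3] length 2
  Position 4 ('g'): window [2,4] length 3
  Position 5 ('a'): repeat (last at 3), move window start to 4
  Position 5 ('a'): window [4,5] length 2
  Position 6 ('e'): window [4,6] length 3
  Position 7 ('d'): window [4,7] length 4 -- new best
  Position 8 ('b'): window [4,8] length 5 -- new best
  Position 9 ('g'): repeat (last at 4), move window start to 5
  Position 9 ('g'): window [5,9] length 5
Longest substring with no repeats: "gaedb" with length 5

5


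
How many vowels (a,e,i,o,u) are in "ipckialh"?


Input: ipckialh
Checking each character:
  'i' at position 0: vowel (running total: 1)
  'p' at position 1: consonant
  'c' at position 2: consonant
  'k' at position 3: consonant
  'i' at position 4: vowel (running total: 2)
  'a' at position 5: vowel (running total: 3)
  'l' at position 6: consonant
  'h' at position 7: consonant
Total vowels: 3

3


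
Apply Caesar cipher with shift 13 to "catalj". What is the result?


Caesar cipher: shift "catalj" by 13
  'c' (pos 2) + 13 = pos 15 = 'p'
  'a' (pos 0) + 13 = pos 13 = 'n'
  't' (pos 19) + 13 = pos 6 = 'g'
  'a' (pos 0) + 13 = pos 13 = 'n'
  'l' (pos 11) + 13 = pos 24 = 'y'
  'j' (pos 9) + 13 = pos 22 = 'w'
Result: pngnyw

pngnyw


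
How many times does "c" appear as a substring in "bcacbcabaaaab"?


Searching for "c" in "bcacbcabaaaab"
Scanning each position:
  Position 0: "b" => no
  Position 1: "c" => MATCH
  Position 2: "a" => no
  Position 3: "c" => MATCH
  Position 4: "b" => no
  Position 5: "c" => MATCH
  Position 6: "a" => no
  Position 7: "b" => no
  Position 8: "a" => no
  Position 9: "a" => no
  Position 10: "a" => no
  Position 11: "a" => no
  Position 12: "b" => no
Total occurrences: 3

3


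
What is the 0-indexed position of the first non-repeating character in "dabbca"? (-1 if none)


Input: dabbca
Character frequencies:
  'a': 2
  'b': 2
  'c': 1
  'd': 1
Scanning left to right for freq == 1:
  Position 0 ('d'): unique! => answer = 0

0


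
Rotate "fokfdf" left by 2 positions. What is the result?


Input: "fokfdf", rotate left by 2
First 2 characters: "fo"
Remaining characters: "kfdf"
Concatenate remaining + first: "kfdf" + "fo" = "kfdffo"

kfdffo


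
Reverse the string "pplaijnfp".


Input: pplaijnfp
Reading characters right to left:
  Position 8: 'p'
  Position 7: 'f'
  Position 6: 'n'
  Position 5: 'j'
  Position 4: 'i'
  Position 3: 'a'
  Position 2: 'l'
  Position 1: 'p'
  Position 0: 'p'
Reversed: pfnjialpp

pfnjialpp


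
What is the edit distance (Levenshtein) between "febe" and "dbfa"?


Computing edit distance: "febe" -> "dbfa"
DP table:
           d    b    f    a
      0    1    2    3    4
  f   1    1    2    2    3
  e   2    2    2    3    3
  b   3    3    2    3    4
  e   4    4    3    3    4
Edit distance = dp[4][4] = 4

4


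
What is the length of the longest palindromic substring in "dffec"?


Input: "dffec"
Checking substrings for palindromes:
  [1:3] "ff" (len 2) => palindrome
Longest palindromic substring: "ff" with length 2

2


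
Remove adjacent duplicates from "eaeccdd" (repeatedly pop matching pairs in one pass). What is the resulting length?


Input: eaeccdd
Stack-based adjacent duplicate removal:
  Read 'e': push. Stack: e
  Read 'a': push. Stack: ea
  Read 'e': push. Stack: eae
  Read 'c': push. Stack: eaec
  Read 'c': matches stack top 'c' => pop. Stack: eae
  Read 'd': push. Stack: eaed
  Read 'd': matches stack top 'd' => pop. Stack: eae
Final stack: "eae" (length 3)

3


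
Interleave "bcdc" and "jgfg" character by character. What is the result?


Interleaving "bcdc" and "jgfg":
  Position 0: 'b' from first, 'j' from second => "bj"
  Position 1: 'c' from first, 'g' from second => "cg"
  Position 2: 'd' from first, 'f' from second => "df"
  Position 3: 'c' from first, 'g' from second => "cg"
Result: bjcgdfcg

bjcgdfcg


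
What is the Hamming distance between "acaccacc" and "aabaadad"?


Comparing "acaccacc" and "aabaadad" position by position:
  Position 0: 'a' vs 'a' => same
  Position 1: 'c' vs 'a' => differ
  Position 2: 'a' vs 'b' => differ
  Position 3: 'c' vs 'a' => differ
  Position 4: 'c' vs 'a' => differ
  Position 5: 'a' vs 'd' => differ
  Position 6: 'c' vs 'a' => differ
  Position 7: 'c' vs 'd' => differ
Total differences (Hamming distance): 7

7


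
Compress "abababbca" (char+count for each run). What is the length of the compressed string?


Input: abababbca
Runs:
  'a' x 1 => "a1"
  'b' x 1 => "b1"
  'a' x 1 => "a1"
  'b' x 1 => "b1"
  'a' x 1 => "a1"
  'b' x 2 => "b2"
  'c' x 1 => "c1"
  'a' x 1 => "a1"
Compressed: "a1b1a1b1a1b2c1a1"
Compressed length: 16

16


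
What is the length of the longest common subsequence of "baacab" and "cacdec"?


LCS of "baacab" and "cacdec"
DP table:
           c    a    c    d    e    c
      0    0    0    0    0    0    0
  b   0    0    0    0    0    0    0
  a   0    0    1    1    1    1    1
  a   0    0    1    1    1    1    1
  c   0    1    1    2    2    2    2
  a   0    1    2    2    2    2    2
  b   0    1    2    2    2    2    2
LCS length = dp[6][6] = 2

2


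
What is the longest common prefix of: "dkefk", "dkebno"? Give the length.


Words: dkefk, dkebno
  Position 0: all 'd' => match
  Position 1: all 'k' => match
  Position 2: all 'e' => match
  Position 3: ('f', 'b') => mismatch, stop
LCP = "dke" (length 3)

3


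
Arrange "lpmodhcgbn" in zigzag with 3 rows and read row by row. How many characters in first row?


Zigzag "lpmodhcgbn" into 3 rows:
Placing characters:
  'l' => row 0
  'p' => row 1
  'm' => row 2
  'o' => row 1
  'd' => row 0
  'h' => row 1
  'c' => row 2
  'g' => row 1
  'b' => row 0
  'n' => row 1
Rows:
  Row 0: "ldb"
  Row 1: "pohgn"
  Row 2: "mc"
First row length: 3

3


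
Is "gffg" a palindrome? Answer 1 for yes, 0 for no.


Input: gffg
Reversed: gffg
  Compare pos 0 ('g') with pos 3 ('g'): match
  Compare pos 1 ('f') with pos 2 ('f'): match
Result: palindrome

1


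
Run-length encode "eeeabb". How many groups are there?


Input: eeeabb
Scanning for consecutive runs:
  Group 1: 'e' x 3 (positions 0-2)
  Group 2: 'a' x 1 (positions 3-3)
  Group 3: 'b' x 2 (positions 4-5)
Total groups: 3

3


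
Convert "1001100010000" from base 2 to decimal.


Input: "1001100010000" in base 2
Positional expansion:
  Digit '1' (value 1) x 2^12 = 4096
  Digit '0' (value 0) x 2^11 = 0
  Digit '0' (value 0) x 2^10 = 0
  Digit '1' (value 1) x 2^9 = 512
  Digit '1' (value 1) x 2^8 = 256
  Digit '0' (value 0) x 2^7 = 0
  Digit '0' (value 0) x 2^6 = 0
  Digit '0' (value 0) x 2^5 = 0
  Digit '1' (value 1) x 2^4 = 16
  Digit '0' (value 0) x 2^3 = 0
  Digit '0' (value 0) x 2^2 = 0
  Digit '0' (value 0) x 2^1 = 0
  Digit '0' (value 0) x 2^0 = 0
Sum = 4880

4880


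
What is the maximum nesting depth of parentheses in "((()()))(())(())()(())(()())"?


Input: "((()()))(())(())()(())(()())"
Tracking depth:
  Position 0 '(': depth becomes 1
  Position 1 '(': depth becomes 2
  Position 2 '(': depth becomes 3
  Position 3 ')': depth becomes 2
  Position 4 '(': depth becomes 3
  Position 5 ')': depth becomes 2
  Position 6 ')': depth becomes 1
  Position 7 ')': depth becomes 0
  Position 8 '(': depth becomes 1
  Position 9 '(': depth becomes 2
  Position 10 ')': depth becomes 1
  Position 11 ')': depth becomes 0
  Position 12 '(': depth becomes 1
  Position 13 '(': depth becomes 2
  Position 14 ')': depth becomes 1
  Position 15 ')': depth becomes 0
  Position 16 '(': depth becomes 1
  Position 17 ')': depth becomes 0
  Position 18 '(': depth becomes 1
  Position 19 '(': depth becomes 2
  Position 20 ')': depth becomes 1
  Position 21 ')': depth becomes 0
  Position 22 '(': depth becomes 1
  Position 23 '(': depth becomes 2
  Position 24 ')': depth becomes 1
  Position 25 '(': depth becomes 2
  Position 26 ')': depth becomes 1
  Position 27 ')': depth becomes 0
Maximum depth reached: 3

3


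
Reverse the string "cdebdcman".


Input: cdebdcman
Reading characters right to left:
  Position 8: 'n'
  Position 7: 'a'
  Position 6: 'm'
  Position 5: 'c'
  Position 4: 'd'
  Position 3: 'b'
  Position 2: 'e'
  Position 1: 'd'
  Position 0: 'c'
Reversed: namcdbedc

namcdbedc


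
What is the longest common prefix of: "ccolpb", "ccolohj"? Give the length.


Words: ccolpb, ccolohj
  Position 0: all 'c' => match
  Position 1: all 'c' => match
  Position 2: all 'o' => match
  Position 3: all 'l' => match
  Position 4: ('p', 'o') => mismatch, stop
LCP = "ccol" (length 4)

4


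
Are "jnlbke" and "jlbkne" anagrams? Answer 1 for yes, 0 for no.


Strings: "jnlbke", "jlbkne"
Sorted first:  bejkln
Sorted second: bejkln
Sorted forms match => anagrams

1


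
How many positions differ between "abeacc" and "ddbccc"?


Comparing "abeacc" and "ddbccc" position by position:
  Position 0: 'a' vs 'd' => DIFFER
  Position 1: 'b' vs 'd' => DIFFER
  Position 2: 'e' vs 'b' => DIFFER
  Position 3: 'a' vs 'c' => DIFFER
  Position 4: 'c' vs 'c' => same
  Position 5: 'c' vs 'c' => same
Positions that differ: 4

4


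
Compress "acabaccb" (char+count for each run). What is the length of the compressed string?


Input: acabaccb
Runs:
  'a' x 1 => "a1"
  'c' x 1 => "c1"
  'a' x 1 => "a1"
  'b' x 1 => "b1"
  'a' x 1 => "a1"
  'c' x 2 => "c2"
  'b' x 1 => "b1"
Compressed: "a1c1a1b1a1c2b1"
Compressed length: 14

14


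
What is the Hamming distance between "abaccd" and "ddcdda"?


Comparing "abaccd" and "ddcdda" position by position:
  Position 0: 'a' vs 'd' => differ
  Position 1: 'b' vs 'd' => differ
  Position 2: 'a' vs 'c' => differ
  Position 3: 'c' vs 'd' => differ
  Position 4: 'c' vs 'd' => differ
  Position 5: 'd' vs 'a' => differ
Total differences (Hamming distance): 6

6


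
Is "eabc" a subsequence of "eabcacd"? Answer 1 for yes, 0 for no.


Check if "eabc" is a subsequence of "eabcacd"
Greedy scan:
  Position 0 ('e'): matches sub[0] = 'e'
  Position 1 ('a'): matches sub[1] = 'a'
  Position 2 ('b'): matches sub[2] = 'b'
  Position 3 ('c'): matches sub[3] = 'c'
  Position 4 ('a'): no match needed
  Position 5 ('c'): no match needed
  Position 6 ('d'): no match needed
All 4 characters matched => is a subsequence

1


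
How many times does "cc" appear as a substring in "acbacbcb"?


Searching for "cc" in "acbacbcb"
Scanning each position:
  Position 0: "ac" => no
  Position 1: "cb" => no
  Position 2: "ba" => no
  Position 3: "ac" => no
  Position 4: "cb" => no
  Position 5: "bc" => no
  Position 6: "cb" => no
Total occurrences: 0

0


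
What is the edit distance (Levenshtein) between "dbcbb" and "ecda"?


Computing edit distance: "dbcbb" -> "ecda"
DP table:
           e    c    d    a
      0    1    2    3    4
  d   1    1    2    2    3
  b   2    2    2    3    3
  c   3    3    2    3    4
  b   4    4    3    3    4
  b   5    5    4    4    4
Edit distance = dp[5][4] = 4

4


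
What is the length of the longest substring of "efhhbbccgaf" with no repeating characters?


Input: "efhhbbccgaf"
Sliding window (track last position of each char):
  Position 0 ('e'): window [0,0] length 1 -- new best
  Position 1 ('f'): window [0,1] length 2 -- new best
  Position 2 ('h'): window [0,2] length 3 -- new best
  Position 3 ('h'): repeat (last at 2), move window start to 3
  Position 3 ('h'): window [3,3] length 1
  Position 4 ('b'): window [3,4] length 2
  Position 5 ('b'): repeat (last at 4), move window start to 5
  Position 5 ('b'): window [5,5] length 1
  Position 6 ('c'): window [5,6] length 2
  Position 7 ('c'): repeat (last at 6), move window start to 7
  Position 7 ('c'): window [7,7] length 1
  Position 8 ('g'): window [7,8] length 2
  Position 9 ('a'): window [7,9] length 3
  Position 10 ('f'): window [7,10] length 4 -- new best
Longest substring with no repeats: "cgaf" with length 4

4


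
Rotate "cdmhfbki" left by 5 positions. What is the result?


Input: "cdmhfbki", rotate left by 5
First 5 characters: "cdmhf"
Remaining characters: "bki"
Concatenate remaining + first: "bki" + "cdmhf" = "bkicdmhf"

bkicdmhf


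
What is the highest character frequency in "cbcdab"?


Input: cbcdab
Character counts:
  'a': 1
  'b': 2
  'c': 2
  'd': 1
Maximum frequency: 2

2


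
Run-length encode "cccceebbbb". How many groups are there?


Input: cccceebbbb
Scanning for consecutive runs:
  Group 1: 'c' x 4 (positions 0-3)
  Group 2: 'e' x 2 (positions 4-5)
  Group 3: 'b' x 4 (positions 6-9)
Total groups: 3

3


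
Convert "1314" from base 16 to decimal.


Input: "1314" in base 16
Positional expansion:
  Digit '1' (value 1) x 16^3 = 4096
  Digit '3' (value 3) x 16^2 = 768
  Digit '1' (value 1) x 16^1 = 16
  Digit '4' (value 4) x 16^0 = 4
Sum = 4884

4884


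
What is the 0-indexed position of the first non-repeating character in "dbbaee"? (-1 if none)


Input: dbbaee
Character frequencies:
  'a': 1
  'b': 2
  'd': 1
  'e': 2
Scanning left to right for freq == 1:
  Position 0 ('d'): unique! => answer = 0

0


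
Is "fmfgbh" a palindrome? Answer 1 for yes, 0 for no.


Input: fmfgbh
Reversed: hbgfmf
  Compare pos 0 ('f') with pos 5 ('h'): MISMATCH
  Compare pos 1 ('m') with pos 4 ('b'): MISMATCH
  Compare pos 2 ('f') with pos 3 ('g'): MISMATCH
Result: not a palindrome

0


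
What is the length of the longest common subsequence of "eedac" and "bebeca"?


LCS of "eedac" and "bebeca"
DP table:
           b    e    b    e    c    a
      0    0    0    0    0    0    0
  e   0    0    1    1    1    1    1
  e   0    0    1    1    2    2    2
  d   0    0    1    1    2    2    2
  a   0    0    1    1    2    2    3
  c   0    0    1    1    2    3    3
LCS length = dp[5][6] = 3

3


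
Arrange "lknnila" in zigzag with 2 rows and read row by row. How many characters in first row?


Zigzag "lknnila" into 2 rows:
Placing characters:
  'l' => row 0
  'k' => row 1
  'n' => row 0
  'n' => row 1
  'i' => row 0
  'l' => row 1
  'a' => row 0
Rows:
  Row 0: "lnia"
  Row 1: "knl"
First row length: 4

4


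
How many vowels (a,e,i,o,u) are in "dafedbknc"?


Input: dafedbknc
Checking each character:
  'd' at position 0: consonant
  'a' at position 1: vowel (running total: 1)
  'f' at position 2: consonant
  'e' at position 3: vowel (running total: 2)
  'd' at position 4: consonant
  'b' at position 5: consonant
  'k' at position 6: consonant
  'n' at position 7: consonant
  'c' at position 8: consonant
Total vowels: 2

2


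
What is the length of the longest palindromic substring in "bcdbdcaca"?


Input: "bcdbdcaca"
Checking substrings for palindromes:
  [1:6] "cdbdc" (len 5) => palindrome
  [2:5] "dbd" (len 3) => palindrome
  [5:8] "cac" (len 3) => palindrome
  [6:9] "aca" (len 3) => palindrome
Longest palindromic substring: "cdbdc" with length 5

5


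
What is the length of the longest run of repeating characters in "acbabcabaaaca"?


Input: "acbabcabaaaca"
Scanning for longest run:
  Position 1 ('c'): new char, reset run to 1
  Position 2 ('b'): new char, reset run to 1
  Position 3 ('a'): new char, reset run to 1
  Position 4 ('b'): new char, reset run to 1
  Position 5 ('c'): new char, reset run to 1
  Position 6 ('a'): new char, reset run to 1
  Position 7 ('b'): new char, reset run to 1
  Position 8 ('a'): new char, reset run to 1
  Position 9 ('a'): continues run of 'a', length=2
  Position 10 ('a'): continues run of 'a', length=3
  Position 11 ('c'): new char, reset run to 1
  Position 12 ('a'): new char, reset run to 1
Longest run: 'a' with length 3

3


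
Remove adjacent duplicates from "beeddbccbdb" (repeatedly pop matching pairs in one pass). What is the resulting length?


Input: beeddbccbdb
Stack-based adjacent duplicate removal:
  Read 'b': push. Stack: b
  Read 'e': push. Stack: be
  Read 'e': matches stack top 'e' => pop. Stack: b
  Read 'd': push. Stack: bd
  Read 'd': matches stack top 'd' => pop. Stack: b
  Read 'b': matches stack top 'b' => pop. Stack: (empty)
  Read 'c': push. Stack: c
  Read 'c': matches stack top 'c' => pop. Stack: (empty)
  Read 'b': push. Stack: b
  Read 'd': push. Stack: bd
  Read 'b': push. Stack: bdb
Final stack: "bdb" (length 3)

3


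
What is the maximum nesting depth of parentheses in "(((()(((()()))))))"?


Input: "(((()(((()()))))))"
Tracking depth:
  Position 0 '(': depth becomes 1
  Position 1 '(': depth becomes 2
  Position 2 '(': depth becomes 3
  Position 3 '(': depth becomes 4
  Position 4 ')': depth becomes 3
  Position 5 '(': depth becomes 4
  Position 6 '(': depth becomes 5
  Position 7 '(': depth becomes 6
  Position 8 '(': depth becomes 7
  Position 9 ')': depth becomes 6
  Position 10 '(': depth becomes 7
  Position 11 ')': depth becomes 6
  Position 12 ')': depth becomes 5
  Position 13 ')': depth becomes 4
  Position 14 ')': depth becomes 3
  Position 15 ')': depth becomes 2
  Position 16 ')': depth becomes 1
  Position 17 ')': depth becomes 0
Maximum depth reached: 7

7


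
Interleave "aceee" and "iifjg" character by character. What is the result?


Interleaving "aceee" and "iifjg":
  Position 0: 'a' from first, 'i' from second => "ai"
  Position 1: 'c' from first, 'i' from second => "ci"
  Position 2: 'e' from first, 'f' from second => "ef"
  Position 3: 'e' from first, 'j' from second => "ej"
  Position 4: 'e' from first, 'g' from second => "eg"
Result: aiciefejeg

aiciefejeg


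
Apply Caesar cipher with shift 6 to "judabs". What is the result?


Caesar cipher: shift "judabs" by 6
  'j' (pos 9) + 6 = pos 15 = 'p'
  'u' (pos 20) + 6 = pos 0 = 'a'
  'd' (pos 3) + 6 = pos 9 = 'j'
  'a' (pos 0) + 6 = pos 6 = 'g'
  'b' (pos 1) + 6 = pos 7 = 'h'
  's' (pos 18) + 6 = pos 24 = 'y'
Result: pajghy

pajghy


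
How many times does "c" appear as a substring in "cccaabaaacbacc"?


Searching for "c" in "cccaabaaacbacc"
Scanning each position:
  Position 0: "c" => MATCH
  Position 1: "c" => MATCH
  Position 2: "c" => MATCH
  Position 3: "a" => no
  Position 4: "a" => no
  Position 5: "b" => no
  Position 6: "a" => no
  Position 7: "a" => no
  Position 8: "a" => no
  Position 9: "c" => MATCH
  Position 10: "b" => no
  Position 11: "a" => no
  Position 12: "c" => MATCH
  Position 13: "c" => MATCH
Total occurrences: 6

6


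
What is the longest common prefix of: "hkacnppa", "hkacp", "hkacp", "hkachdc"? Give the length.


Words: hkacnppa, hkacp, hkacp, hkachdc
  Position 0: all 'h' => match
  Position 1: all 'k' => match
  Position 2: all 'a' => match
  Position 3: all 'c' => match
  Position 4: ('n', 'p', 'p', 'h') => mismatch, stop
LCP = "hkac" (length 4)

4


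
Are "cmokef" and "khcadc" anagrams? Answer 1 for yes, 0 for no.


Strings: "cmokef", "khcadc"
Sorted first:  cefkmo
Sorted second: accdhk
Differ at position 0: 'c' vs 'a' => not anagrams

0


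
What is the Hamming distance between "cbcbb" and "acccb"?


Comparing "cbcbb" and "acccb" position by position:
  Position 0: 'c' vs 'a' => differ
  Position 1: 'b' vs 'c' => differ
  Position 2: 'c' vs 'c' => same
  Position 3: 'b' vs 'c' => differ
  Position 4: 'b' vs 'b' => same
Total differences (Hamming distance): 3

3


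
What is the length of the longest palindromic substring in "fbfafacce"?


Input: "fbfafacce"
Checking substrings for palindromes:
  [0:3] "fbf" (len 3) => palindrome
  [2:5] "faf" (len 3) => palindrome
  [3:6] "afa" (len 3) => palindrome
  [6:8] "cc" (len 2) => palindrome
Longest palindromic substring: "fbf" with length 3

3


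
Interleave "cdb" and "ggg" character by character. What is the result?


Interleaving "cdb" and "ggg":
  Position 0: 'c' from first, 'g' from second => "cg"
  Position 1: 'd' from first, 'g' from second => "dg"
  Position 2: 'b' from first, 'g' from second => "bg"
Result: cgdgbg

cgdgbg


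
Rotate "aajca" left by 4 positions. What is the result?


Input: "aajca", rotate left by 4
First 4 characters: "aajc"
Remaining characters: "a"
Concatenate remaining + first: "a" + "aajc" = "aaajc"

aaajc


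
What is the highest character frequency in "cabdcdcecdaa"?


Input: cabdcdcecdaa
Character counts:
  'a': 3
  'b': 1
  'c': 4
  'd': 3
  'e': 1
Maximum frequency: 4

4


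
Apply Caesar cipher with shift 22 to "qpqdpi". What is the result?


Caesar cipher: shift "qpqdpi" by 22
  'q' (pos 16) + 22 = pos 12 = 'm'
  'p' (pos 15) + 22 = pos 11 = 'l'
  'q' (pos 16) + 22 = pos 12 = 'm'
  'd' (pos 3) + 22 = pos 25 = 'z'
  'p' (pos 15) + 22 = pos 11 = 'l'
  'i' (pos 8) + 22 = pos 4 = 'e'
Result: mlmzle

mlmzle


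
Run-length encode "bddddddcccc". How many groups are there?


Input: bddddddcccc
Scanning for consecutive runs:
  Group 1: 'b' x 1 (positions 0-0)
  Group 2: 'd' x 6 (positions 1-6)
  Group 3: 'c' x 4 (positions 7-10)
Total groups: 3

3


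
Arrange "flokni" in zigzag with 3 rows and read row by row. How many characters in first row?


Zigzag "flokni" into 3 rows:
Placing characters:
  'f' => row 0
  'l' => row 1
  'o' => row 2
  'k' => row 1
  'n' => row 0
  'i' => row 1
Rows:
  Row 0: "fn"
  Row 1: "lki"
  Row 2: "o"
First row length: 2

2


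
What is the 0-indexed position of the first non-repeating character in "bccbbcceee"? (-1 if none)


Input: bccbbcceee
Character frequencies:
  'b': 3
  'c': 4
  'e': 3
Scanning left to right for freq == 1:
  Position 0 ('b'): freq=3, skip
  Position 1 ('c'): freq=4, skip
  Position 2 ('c'): freq=4, skip
  Position 3 ('b'): freq=3, skip
  Position 4 ('b'): freq=3, skip
  Position 5 ('c'): freq=4, skip
  Position 6 ('c'): freq=4, skip
  Position 7 ('e'): freq=3, skip
  Position 8 ('e'): freq=3, skip
  Position 9 ('e'): freq=3, skip
  No unique character found => answer = -1

-1


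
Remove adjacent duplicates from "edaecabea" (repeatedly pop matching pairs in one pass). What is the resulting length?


Input: edaecabea
Stack-based adjacent duplicate removal:
  Read 'e': push. Stack: e
  Read 'd': push. Stack: ed
  Read 'a': push. Stack: eda
  Read 'e': push. Stack: edae
  Read 'c': push. Stack: edaec
  Read 'a': push. Stack: edaeca
  Read 'b': push. Stack: edaecab
  Read 'e': push. Stack: edaecabe
  Read 'a': push. Stack: edaecabea
Final stack: "edaecabea" (length 9)

9


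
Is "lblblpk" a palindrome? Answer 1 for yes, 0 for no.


Input: lblblpk
Reversed: kplblbl
  Compare pos 0 ('l') with pos 6 ('k'): MISMATCH
  Compare pos 1 ('b') with pos 5 ('p'): MISMATCH
  Compare pos 2 ('l') with pos 4 ('l'): match
Result: not a palindrome

0


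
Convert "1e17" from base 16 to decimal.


Input: "1e17" in base 16
Positional expansion:
  Digit '1' (value 1) x 16^3 = 4096
  Digit 'e' (value 14) x 16^2 = 3584
  Digit '1' (value 1) x 16^1 = 16
  Digit '7' (value 7) x 16^0 = 7
Sum = 7703

7703


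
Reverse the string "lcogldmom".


Input: lcogldmom
Reading characters right to left:
  Position 8: 'm'
  Position 7: 'o'
  Position 6: 'm'
  Position 5: 'd'
  Position 4: 'l'
  Position 3: 'g'
  Position 2: 'o'
  Position 1: 'c'
  Position 0: 'l'
Reversed: momdlgocl

momdlgocl


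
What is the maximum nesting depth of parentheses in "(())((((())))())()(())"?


Input: "(())((((())))())()(())"
Tracking depth:
  Position 0 '(': depth becomes 1
  Position 1 '(': depth becomes 2
  Position 2 ')': depth becomes 1
  Position 3 ')': depth becomes 0
  Position 4 '(': depth becomes 1
  Position 5 '(': depth becomes 2
  Position 6 '(': depth becomes 3
  Position 7 '(': depth becomes 4
  Position 8 '(': depth becomes 5
  Position 9 ')': depth becomes 4
  Position 10 ')': depth becomes 3
  Position 11 ')': depth becomes 2
  Position 12 ')': depth becomes 1
  Position 13 '(': depth becomes 2
  Position 14 ')': depth becomes 1
  Position 15 ')': depth becomes 0
  Position 16 '(': depth becomes 1
  Position 17 ')': depth becomes 0
  Position 18 '(': depth becomes 1
  Position 19 '(': depth becomes 2
  Position 20 ')': depth becomes 1
  Position 21 ')': depth becomes 0
Maximum depth reached: 5

5


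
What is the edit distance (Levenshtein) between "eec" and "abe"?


Computing edit distance: "eec" -> "abe"
DP table:
           a    b    e
      0    1    2    3
  e   1    1    2    2
  e   2    2    2    2
  c   3    3    3    3
Edit distance = dp[3][3] = 3

3


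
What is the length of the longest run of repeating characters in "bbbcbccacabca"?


Input: "bbbcbccacabca"
Scanning for longest run:
  Position 1 ('b'): continues run of 'b', length=2
  Position 2 ('b'): continues run of 'b', length=3
  Position 3 ('c'): new char, reset run to 1
  Position 4 ('b'): new char, reset run to 1
  Position 5 ('c'): new char, reset run to 1
  Position 6 ('c'): continues run of 'c', length=2
  Position 7 ('a'): new char, reset run to 1
  Position 8 ('c'): new char, reset run to 1
  Position 9 ('a'): new char, reset run to 1
  Position 10 ('b'): new char, reset run to 1
  Position 11 ('c'): new char, reset run to 1
  Position 12 ('a'): new char, reset run to 1
Longest run: 'b' with length 3

3


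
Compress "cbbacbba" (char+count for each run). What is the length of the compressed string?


Input: cbbacbba
Runs:
  'c' x 1 => "c1"
  'b' x 2 => "b2"
  'a' x 1 => "a1"
  'c' x 1 => "c1"
  'b' x 2 => "b2"
  'a' x 1 => "a1"
Compressed: "c1b2a1c1b2a1"
Compressed length: 12

12


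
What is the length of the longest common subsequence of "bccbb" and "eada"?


LCS of "bccbb" and "eada"
DP table:
           e    a    d    a
      0    0    0    0    0
  b   0    0    0    0    0
  c   0    0    0    0    0
  c   0    0    0    0    0
  b   0    0    0    0    0
  b   0    0    0    0    0
LCS length = dp[5][4] = 0

0


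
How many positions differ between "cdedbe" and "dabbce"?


Comparing "cdedbe" and "dabbce" position by position:
  Position 0: 'c' vs 'd' => DIFFER
  Position 1: 'd' vs 'a' => DIFFER
  Position 2: 'e' vs 'b' => DIFFER
  Position 3: 'd' vs 'b' => DIFFER
  Position 4: 'b' vs 'c' => DIFFER
  Position 5: 'e' vs 'e' => same
Positions that differ: 5

5


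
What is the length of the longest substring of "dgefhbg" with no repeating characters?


Input: "dgefhbg"
Sliding window (track last position of each char):
  Position 0 ('d'): window [0,0] length 1 -- new best
  Position 1 ('g'): window [0,1] length 2 -- new best
  Position 2 ('e'): window [0,2] length 3 -- new best
  Position 3 ('f'): window [0,3] length 4 -- new best
  Position 4 ('h'): window [0,4] length 5 -- new best
  Position 5 ('b'): window [0,5] length 6 -- new best
  Position 6 ('g'): repeat (last at 1), move window start to 2
  Position 6 ('g'): window [2,6] length 5
Longest substring with no repeats: "dgefhb" with length 6

6


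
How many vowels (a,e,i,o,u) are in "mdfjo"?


Input: mdfjo
Checking each character:
  'm' at position 0: consonant
  'd' at position 1: consonant
  'f' at position 2: consonant
  'j' at position 3: consonant
  'o' at position 4: vowel (running total: 1)
Total vowels: 1

1


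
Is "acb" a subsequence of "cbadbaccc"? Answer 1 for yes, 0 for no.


Check if "acb" is a subsequence of "cbadbaccc"
Greedy scan:
  Position 0 ('c'): no match needed
  Position 1 ('b'): no match needed
  Position 2 ('a'): matches sub[0] = 'a'
  Position 3 ('d'): no match needed
  Position 4 ('b'): no match needed
  Position 5 ('a'): no match needed
  Position 6 ('c'): matches sub[1] = 'c'
  Position 7 ('c'): no match needed
  Position 8 ('c'): no match needed
Only matched 2/3 characters => not a subsequence

0


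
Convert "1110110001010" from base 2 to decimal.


Input: "1110110001010" in base 2
Positional expansion:
  Digit '1' (value 1) x 2^12 = 4096
  Digit '1' (value 1) x 2^11 = 2048
  Digit '1' (value 1) x 2^10 = 1024
  Digit '0' (value 0) x 2^9 = 0
  Digit '1' (value 1) x 2^8 = 256
  Digit '1' (value 1) x 2^7 = 128
  Digit '0' (value 0) x 2^6 = 0
  Digit '0' (value 0) x 2^5 = 0
  Digit '0' (value 0) x 2^4 = 0
  Digit '1' (value 1) x 2^3 = 8
  Digit '0' (value 0) x 2^2 = 0
  Digit '1' (value 1) x 2^1 = 2
  Digit '0' (value 0) x 2^0 = 0
Sum = 7562

7562


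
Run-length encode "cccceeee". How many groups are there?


Input: cccceeee
Scanning for consecutive runs:
  Group 1: 'c' x 4 (positions 0-3)
  Group 2: 'e' x 4 (positions 4-7)
Total groups: 2

2


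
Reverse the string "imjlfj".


Input: imjlfj
Reading characters right to left:
  Position 5: 'j'
  Position 4: 'f'
  Position 3: 'l'
  Position 2: 'j'
  Position 1: 'm'
  Position 0: 'i'
Reversed: jfljmi

jfljmi


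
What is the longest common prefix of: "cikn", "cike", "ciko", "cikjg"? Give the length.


Words: cikn, cike, ciko, cikjg
  Position 0: all 'c' => match
  Position 1: all 'i' => match
  Position 2: all 'k' => match
  Position 3: ('n', 'e', 'o', 'j') => mismatch, stop
LCP = "cik" (length 3)

3


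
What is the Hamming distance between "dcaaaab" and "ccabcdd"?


Comparing "dcaaaab" and "ccabcdd" position by position:
  Position 0: 'd' vs 'c' => differ
  Position 1: 'c' vs 'c' => same
  Position 2: 'a' vs 'a' => same
  Position 3: 'a' vs 'b' => differ
  Position 4: 'a' vs 'c' => differ
  Position 5: 'a' vs 'd' => differ
  Position 6: 'b' vs 'd' => differ
Total differences (Hamming distance): 5

5


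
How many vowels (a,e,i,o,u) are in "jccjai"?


Input: jccjai
Checking each character:
  'j' at position 0: consonant
  'c' at position 1: consonant
  'c' at position 2: consonant
  'j' at position 3: consonant
  'a' at position 4: vowel (running total: 1)
  'i' at position 5: vowel (running total: 2)
Total vowels: 2

2


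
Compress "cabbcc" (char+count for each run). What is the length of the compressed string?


Input: cabbcc
Runs:
  'c' x 1 => "c1"
  'a' x 1 => "a1"
  'b' x 2 => "b2"
  'c' x 2 => "c2"
Compressed: "c1a1b2c2"
Compressed length: 8

8


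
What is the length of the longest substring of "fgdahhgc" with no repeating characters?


Input: "fgdahhgc"
Sliding window (track last position of each char):
  Position 0 ('f'): window [0,0] length 1 -- new best
  Position 1 ('g'): window [0,1] length 2 -- new best
  Position 2 ('d'): window [0,2] length 3 -- new best
  Position 3 ('a'): window [0,3] length 4 -- new best
  Position 4 ('h'): window [0,4] length 5 -- new best
  Position 5 ('h'): repeat (last at 4), move window start to 5
  Position 5 ('h'): window [5,5] length 1
  Position 6 ('g'): window [5,6] length 2
  Position 7 ('c'): window [5,7] length 3
Longest substring with no repeats: "fgdah" with length 5

5


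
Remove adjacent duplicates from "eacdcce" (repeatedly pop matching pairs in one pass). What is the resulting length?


Input: eacdcce
Stack-based adjacent duplicate removal:
  Read 'e': push. Stack: e
  Read 'a': push. Stack: ea
  Read 'c': push. Stack: eac
  Read 'd': push. Stack: eacd
  Read 'c': push. Stack: eacdc
  Read 'c': matches stack top 'c' => pop. Stack: eacd
  Read 'e': push. Stack: eacde
Final stack: "eacde" (length 5)

5


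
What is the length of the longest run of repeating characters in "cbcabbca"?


Input: "cbcabbca"
Scanning for longest run:
  Position 1 ('b'): new char, reset run to 1
  Position 2 ('c'): new char, reset run to 1
  Position 3 ('a'): new char, reset run to 1
  Position 4 ('b'): new char, reset run to 1
  Position 5 ('b'): continues run of 'b', length=2
  Position 6 ('c'): new char, reset run to 1
  Position 7 ('a'): new char, reset run to 1
Longest run: 'b' with length 2

2


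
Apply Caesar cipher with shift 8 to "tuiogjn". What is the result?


Caesar cipher: shift "tuiogjn" by 8
  't' (pos 19) + 8 = pos 1 = 'b'
  'u' (pos 20) + 8 = pos 2 = 'c'
  'i' (pos 8) + 8 = pos 16 = 'q'
  'o' (pos 14) + 8 = pos 22 = 'w'
  'g' (pos 6) + 8 = pos 14 = 'o'
  'j' (pos 9) + 8 = pos 17 = 'r'
  'n' (pos 13) + 8 = pos 21 = 'v'
Result: bcqworv

bcqworv


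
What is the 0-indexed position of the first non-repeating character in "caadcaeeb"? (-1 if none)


Input: caadcaeeb
Character frequencies:
  'a': 3
  'b': 1
  'c': 2
  'd': 1
  'e': 2
Scanning left to right for freq == 1:
  Position 0 ('c'): freq=2, skip
  Position 1 ('a'): freq=3, skip
  Position 2 ('a'): freq=3, skip
  Position 3 ('d'): unique! => answer = 3

3


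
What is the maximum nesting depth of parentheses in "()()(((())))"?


Input: "()()(((())))"
Tracking depth:
  Position 0 '(': depth becomes 1
  Position 1 ')': depth becomes 0
  Position 2 '(': depth becomes 1
  Position 3 ')': depth becomes 0
  Position 4 '(': depth becomes 1
  Position 5 '(': depth becomes 2
  Position 6 '(': depth becomes 3
  Position 7 '(': depth becomes 4
  Position 8 ')': depth becomes 3
  Position 9 ')': depth becomes 2
  Position 10 ')': depth becomes 1
  Position 11 ')': depth becomes 0
Maximum depth reached: 4

4


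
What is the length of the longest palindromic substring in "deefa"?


Input: "deefa"
Checking substrings for palindromes:
  [1:3] "ee" (len 2) => palindrome
Longest palindromic substring: "ee" with length 2

2
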